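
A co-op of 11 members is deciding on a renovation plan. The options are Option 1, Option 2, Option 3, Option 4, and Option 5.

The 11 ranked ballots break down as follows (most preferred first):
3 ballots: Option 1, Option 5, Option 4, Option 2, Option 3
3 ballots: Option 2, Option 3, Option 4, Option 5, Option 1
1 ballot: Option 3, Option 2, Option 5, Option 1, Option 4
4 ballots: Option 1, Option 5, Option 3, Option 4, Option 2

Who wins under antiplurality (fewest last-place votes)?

Option 5

Last-place votes: Option 1 3, Option 2 4, Option 3 3, Option 4 1, Option 5 0.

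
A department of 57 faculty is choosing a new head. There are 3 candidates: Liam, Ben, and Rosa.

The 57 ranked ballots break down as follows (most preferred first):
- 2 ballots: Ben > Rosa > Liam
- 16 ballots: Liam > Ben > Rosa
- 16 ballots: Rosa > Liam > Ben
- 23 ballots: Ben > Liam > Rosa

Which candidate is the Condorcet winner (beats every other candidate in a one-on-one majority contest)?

Liam

Liam vs Ben: 32–25
Liam vs Rosa: 39–18
Liam beats every other candidate.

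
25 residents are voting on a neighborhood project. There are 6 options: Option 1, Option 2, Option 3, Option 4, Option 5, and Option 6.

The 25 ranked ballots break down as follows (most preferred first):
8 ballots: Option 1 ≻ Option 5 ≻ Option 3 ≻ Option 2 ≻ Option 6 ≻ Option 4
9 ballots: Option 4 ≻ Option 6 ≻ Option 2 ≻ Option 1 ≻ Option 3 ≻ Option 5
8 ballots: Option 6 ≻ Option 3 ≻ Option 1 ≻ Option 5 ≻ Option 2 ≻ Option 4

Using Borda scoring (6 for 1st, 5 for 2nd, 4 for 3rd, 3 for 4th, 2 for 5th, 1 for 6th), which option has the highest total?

Option 6

Option 1: 8×6 + 9×3 + 8×4 = 107
Option 2: 8×3 + 9×4 + 8×2 = 76
Option 3: 8×4 + 9×2 + 8×5 = 90
Option 4: 8×1 + 9×6 + 8×1 = 70
Option 5: 8×5 + 9×1 + 8×3 = 73
Option 6: 8×2 + 9×5 + 8×6 = 109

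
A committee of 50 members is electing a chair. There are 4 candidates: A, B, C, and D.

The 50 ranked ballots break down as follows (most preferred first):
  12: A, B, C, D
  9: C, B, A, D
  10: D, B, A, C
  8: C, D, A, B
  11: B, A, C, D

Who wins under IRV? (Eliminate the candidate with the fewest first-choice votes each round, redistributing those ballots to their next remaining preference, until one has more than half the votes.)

Round 1: A 12, B 11, C 17, D 10. D eliminated.
Round 2: A 12, B 21, C 17. A eliminated.
Round 3: B 33, C 17. B has a majority (≥26).

B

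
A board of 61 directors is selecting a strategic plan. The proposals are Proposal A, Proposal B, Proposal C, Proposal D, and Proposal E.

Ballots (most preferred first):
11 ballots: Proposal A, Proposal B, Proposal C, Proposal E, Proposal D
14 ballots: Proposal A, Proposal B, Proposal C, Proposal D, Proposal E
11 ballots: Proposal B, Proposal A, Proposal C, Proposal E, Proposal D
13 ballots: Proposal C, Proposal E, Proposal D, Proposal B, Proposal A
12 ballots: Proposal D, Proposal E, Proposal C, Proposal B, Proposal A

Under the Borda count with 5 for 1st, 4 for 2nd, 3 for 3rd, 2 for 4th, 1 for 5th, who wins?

Proposal A: 11×5 + 14×5 + 11×4 + 13×1 + 12×1 = 194
Proposal B: 11×4 + 14×4 + 11×5 + 13×2 + 12×2 = 205
Proposal C: 11×3 + 14×3 + 11×3 + 13×5 + 12×3 = 209
Proposal D: 11×1 + 14×2 + 11×1 + 13×3 + 12×5 = 149
Proposal E: 11×2 + 14×1 + 11×2 + 13×4 + 12×4 = 158

Proposal C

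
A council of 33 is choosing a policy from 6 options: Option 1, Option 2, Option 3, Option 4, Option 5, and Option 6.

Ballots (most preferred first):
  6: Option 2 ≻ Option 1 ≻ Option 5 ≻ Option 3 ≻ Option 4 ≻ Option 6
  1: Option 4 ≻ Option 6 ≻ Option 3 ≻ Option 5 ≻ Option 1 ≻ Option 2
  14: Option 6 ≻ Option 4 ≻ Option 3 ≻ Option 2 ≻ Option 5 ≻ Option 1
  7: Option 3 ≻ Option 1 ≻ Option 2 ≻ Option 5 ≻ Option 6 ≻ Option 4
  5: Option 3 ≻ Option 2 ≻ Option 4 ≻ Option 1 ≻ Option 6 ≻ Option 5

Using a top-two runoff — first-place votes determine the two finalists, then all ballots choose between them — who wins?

Round 1 first-place votes: Option 1 0, Option 2 6, Option 3 12, Option 4 1, Option 5 0, Option 6 14. Option 6 and Option 3 advance.
Runoff: Option 6 is ranked above Option 3 on 15 ballots, Option 3 above Option 6 on 18.

Option 3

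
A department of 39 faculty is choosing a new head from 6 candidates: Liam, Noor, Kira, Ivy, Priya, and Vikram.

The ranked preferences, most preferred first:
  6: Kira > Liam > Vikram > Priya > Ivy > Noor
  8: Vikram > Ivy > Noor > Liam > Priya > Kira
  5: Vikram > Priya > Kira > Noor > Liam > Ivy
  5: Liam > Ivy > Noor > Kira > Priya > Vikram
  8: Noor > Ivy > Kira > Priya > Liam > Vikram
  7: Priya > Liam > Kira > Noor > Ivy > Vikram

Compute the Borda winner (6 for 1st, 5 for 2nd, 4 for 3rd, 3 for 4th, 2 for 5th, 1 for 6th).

Liam

Liam: 6×5 + 8×3 + 5×2 + 5×6 + 8×2 + 7×5 = 145
Noor: 6×1 + 8×4 + 5×3 + 5×4 + 8×6 + 7×3 = 142
Kira: 6×6 + 8×1 + 5×4 + 5×3 + 8×4 + 7×4 = 139
Ivy: 6×2 + 8×5 + 5×1 + 5×5 + 8×5 + 7×2 = 136
Priya: 6×3 + 8×2 + 5×5 + 5×2 + 8×3 + 7×6 = 135
Vikram: 6×4 + 8×6 + 5×6 + 5×1 + 8×1 + 7×1 = 122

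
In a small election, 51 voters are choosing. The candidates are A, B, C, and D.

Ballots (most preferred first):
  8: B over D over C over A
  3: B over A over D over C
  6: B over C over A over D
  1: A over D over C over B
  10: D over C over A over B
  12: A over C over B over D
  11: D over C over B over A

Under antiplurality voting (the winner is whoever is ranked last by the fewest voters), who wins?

C

Last-place votes: A 19, B 11, C 3, D 18.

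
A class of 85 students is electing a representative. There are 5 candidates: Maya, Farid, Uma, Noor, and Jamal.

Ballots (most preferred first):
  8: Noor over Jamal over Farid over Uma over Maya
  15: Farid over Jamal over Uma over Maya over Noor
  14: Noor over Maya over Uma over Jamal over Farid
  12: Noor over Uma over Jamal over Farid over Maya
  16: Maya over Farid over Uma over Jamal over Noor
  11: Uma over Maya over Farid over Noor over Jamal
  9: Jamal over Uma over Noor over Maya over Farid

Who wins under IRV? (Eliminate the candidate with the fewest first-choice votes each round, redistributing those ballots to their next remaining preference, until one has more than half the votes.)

Round 1: Maya 16, Farid 15, Uma 11, Noor 34, Jamal 9. Jamal eliminated.
Round 2: Maya 16, Farid 15, Uma 20, Noor 34. Farid eliminated.
Round 3: Maya 16, Uma 35, Noor 34. Maya eliminated.
Round 4: Uma 51, Noor 34. Uma has a majority (≥43).

Uma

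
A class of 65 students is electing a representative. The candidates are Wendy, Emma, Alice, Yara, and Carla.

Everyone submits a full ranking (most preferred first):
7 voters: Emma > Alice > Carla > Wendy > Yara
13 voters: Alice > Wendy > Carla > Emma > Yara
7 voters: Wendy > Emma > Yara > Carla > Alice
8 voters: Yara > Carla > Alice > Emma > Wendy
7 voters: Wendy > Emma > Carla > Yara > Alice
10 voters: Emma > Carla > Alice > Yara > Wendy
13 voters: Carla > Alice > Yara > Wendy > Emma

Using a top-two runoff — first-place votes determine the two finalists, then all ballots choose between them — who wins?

Wendy

Round 1 first-place votes: Wendy 14, Emma 17, Alice 13, Yara 8, Carla 13. Emma and Wendy advance.
Runoff: Emma is ranked above Wendy on 25 ballots, Wendy above Emma on 40.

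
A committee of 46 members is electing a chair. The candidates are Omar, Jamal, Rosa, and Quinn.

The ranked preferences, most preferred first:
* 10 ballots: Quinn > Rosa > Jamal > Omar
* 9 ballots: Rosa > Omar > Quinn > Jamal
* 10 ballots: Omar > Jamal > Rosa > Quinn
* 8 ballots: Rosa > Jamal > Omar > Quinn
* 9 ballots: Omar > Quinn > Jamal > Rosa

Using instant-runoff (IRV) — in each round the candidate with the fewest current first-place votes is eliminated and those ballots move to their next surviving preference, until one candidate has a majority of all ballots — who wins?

Round 1: Omar 19, Jamal 0, Rosa 17, Quinn 10. Jamal eliminated.
Round 2: Omar 19, Rosa 17, Quinn 10. Quinn eliminated.
Round 3: Omar 19, Rosa 27. Rosa has a majority (≥24).

Rosa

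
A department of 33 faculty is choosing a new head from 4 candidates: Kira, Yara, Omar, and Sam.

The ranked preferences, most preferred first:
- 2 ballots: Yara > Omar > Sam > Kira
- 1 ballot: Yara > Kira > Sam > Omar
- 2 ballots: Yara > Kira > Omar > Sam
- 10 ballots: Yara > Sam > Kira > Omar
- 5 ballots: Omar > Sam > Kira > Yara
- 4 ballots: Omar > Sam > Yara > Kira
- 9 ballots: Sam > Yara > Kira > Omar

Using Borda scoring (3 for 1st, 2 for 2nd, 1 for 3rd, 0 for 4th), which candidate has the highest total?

Kira: 2×0 + 1×2 + 2×2 + 10×1 + 5×1 + 4×0 + 9×1 = 30
Yara: 2×3 + 1×3 + 2×3 + 10×3 + 5×0 + 4×1 + 9×2 = 67
Omar: 2×2 + 1×0 + 2×1 + 10×0 + 5×3 + 4×3 + 9×0 = 33
Sam: 2×1 + 1×1 + 2×0 + 10×2 + 5×2 + 4×2 + 9×3 = 68

Sam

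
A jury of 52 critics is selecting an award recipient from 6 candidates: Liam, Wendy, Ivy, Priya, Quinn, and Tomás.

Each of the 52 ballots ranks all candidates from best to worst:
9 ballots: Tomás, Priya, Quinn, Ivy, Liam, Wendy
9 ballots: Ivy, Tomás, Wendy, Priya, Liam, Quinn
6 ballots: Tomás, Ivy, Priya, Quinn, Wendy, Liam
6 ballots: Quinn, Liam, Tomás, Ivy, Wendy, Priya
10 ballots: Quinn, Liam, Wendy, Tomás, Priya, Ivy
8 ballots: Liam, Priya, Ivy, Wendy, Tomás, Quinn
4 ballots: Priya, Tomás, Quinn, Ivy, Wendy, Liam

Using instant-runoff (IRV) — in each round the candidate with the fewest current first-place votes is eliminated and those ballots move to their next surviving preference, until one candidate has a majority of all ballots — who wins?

Round 1: Liam 8, Wendy 0, Ivy 9, Priya 4, Quinn 16, Tomás 15. Wendy eliminated.
Round 2: Liam 8, Ivy 9, Priya 4, Quinn 16, Tomás 15. Priya eliminated.
Round 3: Liam 8, Ivy 9, Quinn 16, Tomás 19. Liam eliminated.
Round 4: Ivy 17, Quinn 16, Tomás 19. Quinn eliminated.
Round 5: Ivy 17, Tomás 35. Tomás has a majority (≥27).

Tomás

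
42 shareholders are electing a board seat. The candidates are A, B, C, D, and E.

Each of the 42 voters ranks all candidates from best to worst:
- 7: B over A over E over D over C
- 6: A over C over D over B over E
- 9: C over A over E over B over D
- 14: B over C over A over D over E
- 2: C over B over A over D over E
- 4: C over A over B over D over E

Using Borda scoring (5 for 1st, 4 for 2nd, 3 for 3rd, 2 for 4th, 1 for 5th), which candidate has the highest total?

A: 7×4 + 6×5 + 9×4 + 14×3 + 2×3 + 4×4 = 158
B: 7×5 + 6×2 + 9×2 + 14×5 + 2×4 + 4×3 = 155
C: 7×1 + 6×4 + 9×5 + 14×4 + 2×5 + 4×5 = 162
D: 7×2 + 6×3 + 9×1 + 14×2 + 2×2 + 4×2 = 81
E: 7×3 + 6×1 + 9×3 + 14×1 + 2×1 + 4×1 = 74

C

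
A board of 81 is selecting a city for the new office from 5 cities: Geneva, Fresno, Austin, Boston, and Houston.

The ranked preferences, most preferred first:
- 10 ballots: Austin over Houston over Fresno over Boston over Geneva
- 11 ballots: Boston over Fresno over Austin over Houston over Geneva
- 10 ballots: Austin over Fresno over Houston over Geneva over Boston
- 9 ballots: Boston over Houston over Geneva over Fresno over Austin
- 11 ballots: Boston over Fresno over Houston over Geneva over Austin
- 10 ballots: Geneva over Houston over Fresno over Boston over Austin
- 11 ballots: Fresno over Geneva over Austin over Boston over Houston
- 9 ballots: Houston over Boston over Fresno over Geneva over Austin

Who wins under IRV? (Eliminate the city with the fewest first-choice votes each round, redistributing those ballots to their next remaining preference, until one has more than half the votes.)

Round 1: Geneva 10, Fresno 11, Austin 20, Boston 31, Houston 9. Houston eliminated.
Round 2: Geneva 10, Fresno 11, Austin 20, Boston 40. Geneva eliminated.
Round 3: Fresno 21, Austin 20, Boston 40. Austin eliminated.
Round 4: Fresno 41, Boston 40. Fresno has a majority (≥41).

Fresno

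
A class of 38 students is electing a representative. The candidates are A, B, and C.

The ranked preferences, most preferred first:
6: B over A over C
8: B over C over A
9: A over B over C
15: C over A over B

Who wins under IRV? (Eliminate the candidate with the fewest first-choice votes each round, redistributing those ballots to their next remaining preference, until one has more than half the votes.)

Round 1: A 9, B 14, C 15. A eliminated.
Round 2: B 23, C 15. B has a majority (≥20).

B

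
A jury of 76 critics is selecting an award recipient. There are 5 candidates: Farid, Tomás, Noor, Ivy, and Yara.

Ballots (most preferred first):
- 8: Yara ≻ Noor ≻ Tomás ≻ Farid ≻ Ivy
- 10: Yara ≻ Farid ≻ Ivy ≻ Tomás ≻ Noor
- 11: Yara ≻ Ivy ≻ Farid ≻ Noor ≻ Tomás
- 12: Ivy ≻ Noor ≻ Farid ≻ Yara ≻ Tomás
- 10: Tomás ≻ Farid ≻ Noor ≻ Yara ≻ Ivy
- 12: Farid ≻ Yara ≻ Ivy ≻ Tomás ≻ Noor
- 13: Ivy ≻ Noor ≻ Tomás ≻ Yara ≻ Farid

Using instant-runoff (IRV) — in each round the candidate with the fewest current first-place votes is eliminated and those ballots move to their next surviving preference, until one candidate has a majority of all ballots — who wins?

Yara

Round 1: Farid 12, Tomás 10, Noor 0, Ivy 25, Yara 29. Noor eliminated.
Round 2: Farid 12, Tomás 10, Ivy 25, Yara 29. Tomás eliminated.
Round 3: Farid 22, Ivy 25, Yara 29. Farid eliminated.
Round 4: Ivy 25, Yara 51. Yara has a majority (≥39).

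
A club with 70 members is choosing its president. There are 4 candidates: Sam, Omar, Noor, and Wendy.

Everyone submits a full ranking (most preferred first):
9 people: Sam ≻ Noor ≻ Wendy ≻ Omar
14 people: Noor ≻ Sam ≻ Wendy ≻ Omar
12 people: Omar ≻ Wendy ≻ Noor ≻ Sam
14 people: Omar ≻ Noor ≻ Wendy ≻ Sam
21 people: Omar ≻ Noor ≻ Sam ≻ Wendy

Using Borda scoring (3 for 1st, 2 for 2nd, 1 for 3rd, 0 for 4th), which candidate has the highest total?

Sam: 9×3 + 14×2 + 12×0 + 14×0 + 21×1 = 76
Omar: 9×0 + 14×0 + 12×3 + 14×3 + 21×3 = 141
Noor: 9×2 + 14×3 + 12×1 + 14×2 + 21×2 = 142
Wendy: 9×1 + 14×1 + 12×2 + 14×1 + 21×0 = 61

Noor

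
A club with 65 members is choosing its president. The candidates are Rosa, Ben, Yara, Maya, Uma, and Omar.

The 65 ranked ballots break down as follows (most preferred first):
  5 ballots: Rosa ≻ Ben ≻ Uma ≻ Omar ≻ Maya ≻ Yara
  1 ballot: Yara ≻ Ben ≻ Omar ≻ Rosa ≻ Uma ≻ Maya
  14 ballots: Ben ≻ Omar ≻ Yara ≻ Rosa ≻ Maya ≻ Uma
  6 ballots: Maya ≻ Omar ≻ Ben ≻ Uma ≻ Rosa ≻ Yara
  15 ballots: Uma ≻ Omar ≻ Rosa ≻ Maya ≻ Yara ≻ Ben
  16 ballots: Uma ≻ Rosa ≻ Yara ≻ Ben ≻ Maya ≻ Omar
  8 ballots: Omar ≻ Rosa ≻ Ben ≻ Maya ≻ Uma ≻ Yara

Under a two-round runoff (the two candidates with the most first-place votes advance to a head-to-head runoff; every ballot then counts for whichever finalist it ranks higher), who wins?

Ben

Round 1 first-place votes: Rosa 5, Ben 14, Yara 1, Maya 6, Uma 31, Omar 8. Uma and Ben advance.
Runoff: Uma is ranked above Ben on 31 ballots, Ben above Uma on 34.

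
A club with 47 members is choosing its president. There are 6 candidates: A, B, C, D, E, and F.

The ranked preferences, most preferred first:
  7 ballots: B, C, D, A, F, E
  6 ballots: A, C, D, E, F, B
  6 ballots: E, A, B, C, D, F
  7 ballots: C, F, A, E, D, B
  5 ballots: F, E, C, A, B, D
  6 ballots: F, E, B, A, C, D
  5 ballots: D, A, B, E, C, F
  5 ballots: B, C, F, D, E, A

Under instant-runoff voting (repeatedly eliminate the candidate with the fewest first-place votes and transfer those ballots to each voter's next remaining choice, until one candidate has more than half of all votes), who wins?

A

Round 1: A 6, B 12, C 7, D 5, E 6, F 11. D eliminated.
Round 2: A 11, B 12, C 7, E 6, F 11. E eliminated.
Round 3: A 17, B 12, C 7, F 11. C eliminated.
Round 4: A 17, B 12, F 18. B eliminated.
Round 5: A 24, F 23. A has a majority (≥24).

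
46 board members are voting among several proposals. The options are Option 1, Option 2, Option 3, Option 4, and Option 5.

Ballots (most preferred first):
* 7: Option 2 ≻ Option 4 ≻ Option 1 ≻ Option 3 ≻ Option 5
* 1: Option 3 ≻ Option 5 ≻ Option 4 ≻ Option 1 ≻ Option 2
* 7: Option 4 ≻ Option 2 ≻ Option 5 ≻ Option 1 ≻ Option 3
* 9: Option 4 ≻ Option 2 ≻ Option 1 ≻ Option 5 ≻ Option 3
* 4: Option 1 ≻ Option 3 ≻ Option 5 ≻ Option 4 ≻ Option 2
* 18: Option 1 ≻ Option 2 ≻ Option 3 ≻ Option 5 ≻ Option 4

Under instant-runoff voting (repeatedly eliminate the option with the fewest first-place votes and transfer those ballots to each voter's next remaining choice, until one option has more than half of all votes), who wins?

Round 1: Option 1 22, Option 2 7, Option 3 1, Option 4 16, Option 5 0. Option 5 eliminated.
Round 2: Option 1 22, Option 2 7, Option 3 1, Option 4 16. Option 3 eliminated.
Round 3: Option 1 22, Option 2 7, Option 4 17. Option 2 eliminated.
Round 4: Option 1 22, Option 4 24. Option 4 has a majority (≥24).

Option 4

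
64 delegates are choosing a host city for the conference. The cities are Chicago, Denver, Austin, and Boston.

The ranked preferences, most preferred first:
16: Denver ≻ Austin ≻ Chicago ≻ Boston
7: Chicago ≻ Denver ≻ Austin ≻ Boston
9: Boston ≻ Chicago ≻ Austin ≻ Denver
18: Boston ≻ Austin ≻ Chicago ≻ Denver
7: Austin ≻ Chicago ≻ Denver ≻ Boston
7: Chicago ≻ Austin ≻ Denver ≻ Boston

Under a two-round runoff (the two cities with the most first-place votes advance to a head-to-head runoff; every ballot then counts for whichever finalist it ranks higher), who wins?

Denver

Round 1 first-place votes: Chicago 14, Denver 16, Austin 7, Boston 27. Boston and Denver advance.
Runoff: Boston is ranked above Denver on 27 ballots, Denver above Boston on 37.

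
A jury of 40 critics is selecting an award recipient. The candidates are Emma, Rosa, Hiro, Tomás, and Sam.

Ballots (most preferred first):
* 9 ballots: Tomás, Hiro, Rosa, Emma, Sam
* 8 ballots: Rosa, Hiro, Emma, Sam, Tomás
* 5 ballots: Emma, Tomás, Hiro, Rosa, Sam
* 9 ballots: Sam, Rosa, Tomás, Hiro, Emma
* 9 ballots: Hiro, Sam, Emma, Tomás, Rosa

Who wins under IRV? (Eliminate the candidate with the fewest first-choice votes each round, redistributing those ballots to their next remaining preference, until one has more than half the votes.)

Round 1: Emma 5, Rosa 8, Hiro 9, Tomás 9, Sam 9. Emma eliminated.
Round 2: Rosa 8, Hiro 9, Tomás 14, Sam 9. Rosa eliminated.
Round 3: Hiro 17, Tomás 14, Sam 9. Sam eliminated.
Round 4: Hiro 17, Tomás 23. Tomás has a majority (≥21).

Tomás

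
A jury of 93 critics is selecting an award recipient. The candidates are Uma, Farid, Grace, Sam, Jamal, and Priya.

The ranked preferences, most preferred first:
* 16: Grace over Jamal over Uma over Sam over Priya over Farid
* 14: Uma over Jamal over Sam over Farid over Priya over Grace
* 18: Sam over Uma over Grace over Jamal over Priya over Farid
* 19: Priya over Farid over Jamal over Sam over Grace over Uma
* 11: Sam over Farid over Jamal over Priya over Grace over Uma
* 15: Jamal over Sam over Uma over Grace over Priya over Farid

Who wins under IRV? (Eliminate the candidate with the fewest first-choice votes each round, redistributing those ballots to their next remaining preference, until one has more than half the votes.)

Jamal

Round 1: Uma 14, Farid 0, Grace 16, Sam 29, Jamal 15, Priya 19. Farid eliminated.
Round 2: Uma 14, Grace 16, Sam 29, Jamal 15, Priya 19. Uma eliminated.
Round 3: Grace 16, Sam 29, Jamal 29, Priya 19. Grace eliminated.
Round 4: Sam 29, Jamal 45, Priya 19. Priya eliminated.
Round 5: Sam 29, Jamal 64. Jamal has a majority (≥47).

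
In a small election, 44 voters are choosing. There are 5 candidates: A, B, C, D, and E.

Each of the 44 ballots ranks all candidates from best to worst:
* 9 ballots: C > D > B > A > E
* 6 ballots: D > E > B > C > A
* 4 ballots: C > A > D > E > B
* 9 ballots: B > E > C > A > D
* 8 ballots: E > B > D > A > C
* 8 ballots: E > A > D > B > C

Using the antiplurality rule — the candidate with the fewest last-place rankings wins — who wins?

Last-place votes: A 6, B 4, C 16, D 9, E 9.

B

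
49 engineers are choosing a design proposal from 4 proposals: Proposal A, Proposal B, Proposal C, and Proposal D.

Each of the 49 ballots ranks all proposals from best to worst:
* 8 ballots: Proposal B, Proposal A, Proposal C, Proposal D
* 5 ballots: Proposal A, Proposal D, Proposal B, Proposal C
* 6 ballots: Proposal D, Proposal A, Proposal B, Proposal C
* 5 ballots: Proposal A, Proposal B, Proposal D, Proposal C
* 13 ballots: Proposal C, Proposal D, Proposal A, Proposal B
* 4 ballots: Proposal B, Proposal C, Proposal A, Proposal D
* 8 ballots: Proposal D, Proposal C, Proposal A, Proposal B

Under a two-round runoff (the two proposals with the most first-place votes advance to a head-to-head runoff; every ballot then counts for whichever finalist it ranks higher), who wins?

Round 1 first-place votes: Proposal A 10, Proposal B 12, Proposal C 13, Proposal D 14. Proposal D and Proposal C advance.
Runoff: Proposal D is ranked above Proposal C on 24 ballots, Proposal C above Proposal D on 25.

Proposal C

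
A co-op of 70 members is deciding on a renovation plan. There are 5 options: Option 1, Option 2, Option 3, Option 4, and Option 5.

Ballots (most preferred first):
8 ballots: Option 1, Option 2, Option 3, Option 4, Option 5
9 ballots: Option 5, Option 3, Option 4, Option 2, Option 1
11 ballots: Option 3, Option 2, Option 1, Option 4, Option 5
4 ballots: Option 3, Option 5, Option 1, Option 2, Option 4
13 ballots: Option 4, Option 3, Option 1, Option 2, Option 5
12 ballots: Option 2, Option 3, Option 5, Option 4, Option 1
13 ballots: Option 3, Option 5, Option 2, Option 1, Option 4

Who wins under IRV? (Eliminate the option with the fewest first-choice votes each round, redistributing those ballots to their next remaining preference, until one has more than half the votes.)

Option 3

Round 1: Option 1 8, Option 2 12, Option 3 28, Option 4 13, Option 5 9. Option 1 eliminated.
Round 2: Option 2 20, Option 3 28, Option 4 13, Option 5 9. Option 5 eliminated.
Round 3: Option 2 20, Option 3 37, Option 4 13. Option 3 has a majority (≥36).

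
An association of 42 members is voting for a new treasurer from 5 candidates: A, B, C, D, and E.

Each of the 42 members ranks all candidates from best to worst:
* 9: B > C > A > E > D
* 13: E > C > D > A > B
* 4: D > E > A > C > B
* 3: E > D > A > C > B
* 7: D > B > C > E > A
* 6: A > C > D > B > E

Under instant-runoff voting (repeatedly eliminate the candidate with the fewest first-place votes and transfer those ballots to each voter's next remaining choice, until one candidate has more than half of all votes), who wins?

E

Round 1: A 6, B 9, C 0, D 11, E 16. C eliminated.
Round 2: A 6, B 9, D 11, E 16. A eliminated.
Round 3: B 9, D 17, E 16. B eliminated.
Round 4: D 17, E 25. E has a majority (≥22).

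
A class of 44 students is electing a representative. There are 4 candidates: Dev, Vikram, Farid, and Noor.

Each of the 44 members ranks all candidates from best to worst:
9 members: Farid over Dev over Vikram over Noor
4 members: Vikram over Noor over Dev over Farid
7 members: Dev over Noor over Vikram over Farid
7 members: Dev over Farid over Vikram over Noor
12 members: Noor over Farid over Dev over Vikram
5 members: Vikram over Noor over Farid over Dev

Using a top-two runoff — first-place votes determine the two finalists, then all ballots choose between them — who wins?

Round 1 first-place votes: Dev 14, Vikram 9, Farid 9, Noor 12. Dev and Noor advance.
Runoff: Dev is ranked above Noor on 23 ballots, Noor above Dev on 21.

Dev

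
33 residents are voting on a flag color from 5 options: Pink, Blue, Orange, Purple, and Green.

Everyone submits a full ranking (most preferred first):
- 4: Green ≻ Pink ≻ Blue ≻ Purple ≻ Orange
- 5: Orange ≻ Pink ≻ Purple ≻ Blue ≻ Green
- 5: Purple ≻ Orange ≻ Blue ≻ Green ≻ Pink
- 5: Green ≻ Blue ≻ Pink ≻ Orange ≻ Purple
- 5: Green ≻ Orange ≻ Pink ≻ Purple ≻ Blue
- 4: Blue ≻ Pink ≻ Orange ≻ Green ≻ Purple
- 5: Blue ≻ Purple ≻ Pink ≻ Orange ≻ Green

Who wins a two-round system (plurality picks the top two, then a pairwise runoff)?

Blue

Round 1 first-place votes: Pink 0, Blue 9, Orange 5, Purple 5, Green 14. Green and Blue advance.
Runoff: Green is ranked above Blue on 14 ballots, Blue above Green on 19.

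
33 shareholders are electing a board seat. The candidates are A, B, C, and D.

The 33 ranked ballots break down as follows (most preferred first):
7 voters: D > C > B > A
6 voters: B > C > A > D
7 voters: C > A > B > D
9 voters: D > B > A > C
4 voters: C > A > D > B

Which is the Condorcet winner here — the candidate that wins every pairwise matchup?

C

C vs A: 24–9
C vs B: 18–15
C vs D: 17–16
C beats every other candidate.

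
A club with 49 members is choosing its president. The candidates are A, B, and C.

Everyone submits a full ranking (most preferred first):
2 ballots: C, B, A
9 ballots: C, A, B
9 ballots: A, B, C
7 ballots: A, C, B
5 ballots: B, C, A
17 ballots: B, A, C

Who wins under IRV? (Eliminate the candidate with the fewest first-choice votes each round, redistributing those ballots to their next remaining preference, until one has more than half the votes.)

Round 1: A 16, B 22, C 11. C eliminated.
Round 2: A 25, B 24. A has a majority (≥25).

A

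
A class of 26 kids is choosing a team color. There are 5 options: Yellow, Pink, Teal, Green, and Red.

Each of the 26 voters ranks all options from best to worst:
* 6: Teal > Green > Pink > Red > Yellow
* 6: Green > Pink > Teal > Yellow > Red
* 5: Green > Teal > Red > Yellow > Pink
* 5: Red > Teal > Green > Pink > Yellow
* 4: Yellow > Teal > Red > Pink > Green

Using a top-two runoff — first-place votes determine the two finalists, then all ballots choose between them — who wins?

Teal

Round 1 first-place votes: Yellow 4, Pink 0, Teal 6, Green 11, Red 5. Green and Teal advance.
Runoff: Green is ranked above Teal on 11 ballots, Teal above Green on 15.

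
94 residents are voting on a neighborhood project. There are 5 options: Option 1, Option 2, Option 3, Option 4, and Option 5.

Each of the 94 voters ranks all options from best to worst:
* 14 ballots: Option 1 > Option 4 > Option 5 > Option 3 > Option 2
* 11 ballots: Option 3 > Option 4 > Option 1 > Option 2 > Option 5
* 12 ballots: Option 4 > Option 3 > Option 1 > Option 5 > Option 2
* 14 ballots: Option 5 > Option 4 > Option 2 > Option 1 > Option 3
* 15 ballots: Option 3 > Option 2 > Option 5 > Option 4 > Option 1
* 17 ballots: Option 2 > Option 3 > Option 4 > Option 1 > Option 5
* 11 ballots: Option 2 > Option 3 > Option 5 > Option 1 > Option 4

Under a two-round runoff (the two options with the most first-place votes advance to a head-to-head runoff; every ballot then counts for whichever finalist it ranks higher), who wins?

Round 1 first-place votes: Option 1 14, Option 2 28, Option 3 26, Option 4 12, Option 5 14. Option 2 and Option 3 advance.
Runoff: Option 2 is ranked above Option 3 on 42 ballots, Option 3 above Option 2 on 52.

Option 3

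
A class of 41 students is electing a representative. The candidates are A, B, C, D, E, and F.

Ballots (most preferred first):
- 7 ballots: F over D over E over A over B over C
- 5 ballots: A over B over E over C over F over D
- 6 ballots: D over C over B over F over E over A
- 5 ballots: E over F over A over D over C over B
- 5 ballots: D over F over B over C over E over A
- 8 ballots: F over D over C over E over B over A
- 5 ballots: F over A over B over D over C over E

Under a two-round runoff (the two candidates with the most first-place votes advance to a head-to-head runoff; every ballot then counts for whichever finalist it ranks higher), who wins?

Round 1 first-place votes: A 5, B 0, C 0, D 11, E 5, F 20. F and D advance.
Runoff: F is ranked above D on 30 ballots, D above F on 11.

F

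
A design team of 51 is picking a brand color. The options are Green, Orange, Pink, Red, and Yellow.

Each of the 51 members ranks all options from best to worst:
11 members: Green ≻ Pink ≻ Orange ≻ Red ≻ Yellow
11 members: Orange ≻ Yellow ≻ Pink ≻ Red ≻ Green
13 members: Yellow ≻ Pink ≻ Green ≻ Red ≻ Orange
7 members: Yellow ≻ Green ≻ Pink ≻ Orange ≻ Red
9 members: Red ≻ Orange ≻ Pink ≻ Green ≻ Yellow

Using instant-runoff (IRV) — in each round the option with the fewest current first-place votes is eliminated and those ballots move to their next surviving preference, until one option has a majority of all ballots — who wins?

Round 1: Green 11, Orange 11, Pink 0, Red 9, Yellow 20. Pink eliminated.
Round 2: Green 11, Orange 11, Red 9, Yellow 20. Red eliminated.
Round 3: Green 11, Orange 20, Yellow 20. Green eliminated.
Round 4: Orange 31, Yellow 20. Orange has a majority (≥26).

Orange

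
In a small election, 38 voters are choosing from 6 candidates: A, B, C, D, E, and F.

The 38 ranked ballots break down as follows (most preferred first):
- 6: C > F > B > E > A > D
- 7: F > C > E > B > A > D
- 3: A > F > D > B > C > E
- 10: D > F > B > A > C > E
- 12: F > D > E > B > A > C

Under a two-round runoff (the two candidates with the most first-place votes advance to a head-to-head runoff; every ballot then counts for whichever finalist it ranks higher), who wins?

F

Round 1 first-place votes: A 3, B 0, C 6, D 10, E 0, F 19. F and D advance.
Runoff: F is ranked above D on 28 ballots, D above F on 10.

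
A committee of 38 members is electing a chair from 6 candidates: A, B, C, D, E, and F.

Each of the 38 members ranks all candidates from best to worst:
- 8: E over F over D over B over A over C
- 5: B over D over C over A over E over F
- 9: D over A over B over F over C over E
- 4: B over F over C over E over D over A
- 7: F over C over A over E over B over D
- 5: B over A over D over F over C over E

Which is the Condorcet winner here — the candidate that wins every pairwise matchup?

B vs A: 22–16
B vs C: 31–7
B vs D: 21–17
B vs E: 23–15
B vs F: 23–15
B beats every other candidate.

B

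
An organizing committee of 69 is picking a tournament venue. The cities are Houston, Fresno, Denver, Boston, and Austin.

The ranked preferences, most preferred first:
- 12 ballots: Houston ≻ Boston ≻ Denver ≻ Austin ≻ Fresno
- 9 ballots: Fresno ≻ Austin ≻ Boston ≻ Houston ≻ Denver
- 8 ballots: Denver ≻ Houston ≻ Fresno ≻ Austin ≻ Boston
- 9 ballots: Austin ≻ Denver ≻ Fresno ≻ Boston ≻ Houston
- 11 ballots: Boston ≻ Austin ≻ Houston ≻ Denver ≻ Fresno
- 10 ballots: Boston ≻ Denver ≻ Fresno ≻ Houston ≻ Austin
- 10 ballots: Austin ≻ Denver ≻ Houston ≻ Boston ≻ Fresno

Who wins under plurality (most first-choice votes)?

First-place votes: Houston 12, Fresno 9, Denver 8, Boston 21, Austin 19.

Boston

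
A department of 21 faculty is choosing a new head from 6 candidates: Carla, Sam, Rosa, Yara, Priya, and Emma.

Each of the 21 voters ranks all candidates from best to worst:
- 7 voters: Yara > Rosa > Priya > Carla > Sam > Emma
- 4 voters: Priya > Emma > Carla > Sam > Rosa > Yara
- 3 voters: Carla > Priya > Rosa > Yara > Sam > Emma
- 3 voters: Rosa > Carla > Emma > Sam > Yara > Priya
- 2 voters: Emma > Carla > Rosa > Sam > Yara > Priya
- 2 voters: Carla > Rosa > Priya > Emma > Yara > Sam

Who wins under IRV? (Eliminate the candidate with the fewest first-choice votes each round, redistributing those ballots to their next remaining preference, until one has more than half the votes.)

Carla

Round 1: Carla 5, Sam 0, Rosa 3, Yara 7, Priya 4, Emma 2. Sam eliminated.
Round 2: Carla 5, Rosa 3, Yara 7, Priya 4, Emma 2. Emma eliminated.
Round 3: Carla 7, Rosa 3, Yara 7, Priya 4. Rosa eliminated.
Round 4: Carla 10, Yara 7, Priya 4. Priya eliminated.
Round 5: Carla 14, Yara 7. Carla has a majority (≥11).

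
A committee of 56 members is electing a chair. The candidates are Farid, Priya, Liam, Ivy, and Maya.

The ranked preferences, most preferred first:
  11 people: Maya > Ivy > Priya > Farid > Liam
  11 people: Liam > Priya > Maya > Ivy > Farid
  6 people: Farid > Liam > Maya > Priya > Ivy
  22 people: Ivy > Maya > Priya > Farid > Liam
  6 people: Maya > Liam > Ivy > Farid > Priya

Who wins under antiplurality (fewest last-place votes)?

Maya

Last-place votes: Farid 11, Priya 6, Liam 33, Ivy 6, Maya 0.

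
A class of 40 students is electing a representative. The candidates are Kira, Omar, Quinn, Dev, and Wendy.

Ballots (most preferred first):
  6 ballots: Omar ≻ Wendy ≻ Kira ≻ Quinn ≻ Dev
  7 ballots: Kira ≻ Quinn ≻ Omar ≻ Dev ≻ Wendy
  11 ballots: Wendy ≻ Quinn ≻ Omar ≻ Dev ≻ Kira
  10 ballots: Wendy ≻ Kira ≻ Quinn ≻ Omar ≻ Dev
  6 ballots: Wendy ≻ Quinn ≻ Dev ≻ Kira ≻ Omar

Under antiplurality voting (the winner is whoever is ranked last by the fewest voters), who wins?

Last-place votes: Kira 11, Omar 6, Quinn 0, Dev 16, Wendy 7.

Quinn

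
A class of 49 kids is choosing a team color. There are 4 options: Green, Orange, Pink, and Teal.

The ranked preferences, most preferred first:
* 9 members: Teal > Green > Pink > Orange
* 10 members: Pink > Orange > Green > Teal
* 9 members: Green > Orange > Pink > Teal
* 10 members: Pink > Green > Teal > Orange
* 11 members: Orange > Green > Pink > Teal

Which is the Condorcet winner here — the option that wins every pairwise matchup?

Green vs Orange: 28–21
Green vs Pink: 29–20
Green vs Teal: 40–9
Green beats every other option.

Green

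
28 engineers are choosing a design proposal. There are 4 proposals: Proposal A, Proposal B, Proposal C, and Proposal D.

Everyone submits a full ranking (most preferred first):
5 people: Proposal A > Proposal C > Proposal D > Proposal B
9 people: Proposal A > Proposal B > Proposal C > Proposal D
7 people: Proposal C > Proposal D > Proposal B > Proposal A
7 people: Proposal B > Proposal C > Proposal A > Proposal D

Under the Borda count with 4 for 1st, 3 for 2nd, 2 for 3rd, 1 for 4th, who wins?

Proposal A: 5×4 + 9×4 + 7×1 + 7×2 = 77
Proposal B: 5×1 + 9×3 + 7×2 + 7×4 = 74
Proposal C: 5×3 + 9×2 + 7×4 + 7×3 = 82
Proposal D: 5×2 + 9×1 + 7×3 + 7×1 = 47

Proposal C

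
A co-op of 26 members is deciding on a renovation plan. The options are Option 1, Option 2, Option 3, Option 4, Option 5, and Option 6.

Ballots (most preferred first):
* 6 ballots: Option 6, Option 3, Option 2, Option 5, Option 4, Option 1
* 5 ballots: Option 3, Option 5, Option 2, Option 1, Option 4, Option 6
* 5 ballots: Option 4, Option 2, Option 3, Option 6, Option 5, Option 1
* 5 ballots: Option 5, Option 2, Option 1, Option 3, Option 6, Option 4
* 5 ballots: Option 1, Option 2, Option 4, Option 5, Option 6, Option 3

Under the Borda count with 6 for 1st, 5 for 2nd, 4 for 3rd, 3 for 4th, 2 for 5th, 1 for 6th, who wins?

Option 2

Option 1: 6×1 + 5×3 + 5×1 + 5×4 + 5×6 = 76
Option 2: 6×4 + 5×4 + 5×5 + 5×5 + 5×5 = 119
Option 3: 6×5 + 5×6 + 5×4 + 5×3 + 5×1 = 100
Option 4: 6×2 + 5×2 + 5×6 + 5×1 + 5×4 = 77
Option 5: 6×3 + 5×5 + 5×2 + 5×6 + 5×3 = 98
Option 6: 6×6 + 5×1 + 5×3 + 5×2 + 5×2 = 76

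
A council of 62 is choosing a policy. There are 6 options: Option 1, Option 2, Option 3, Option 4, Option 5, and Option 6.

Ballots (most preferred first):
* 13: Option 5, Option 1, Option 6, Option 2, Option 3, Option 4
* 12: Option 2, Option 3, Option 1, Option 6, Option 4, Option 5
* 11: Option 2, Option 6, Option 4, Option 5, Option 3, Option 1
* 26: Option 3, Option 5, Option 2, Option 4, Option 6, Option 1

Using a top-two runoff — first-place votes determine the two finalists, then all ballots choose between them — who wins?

Round 1 first-place votes: Option 1 0, Option 2 23, Option 3 26, Option 4 0, Option 5 13, Option 6 0. Option 3 and Option 2 advance.
Runoff: Option 3 is ranked above Option 2 on 26 ballots, Option 2 above Option 3 on 36.

Option 2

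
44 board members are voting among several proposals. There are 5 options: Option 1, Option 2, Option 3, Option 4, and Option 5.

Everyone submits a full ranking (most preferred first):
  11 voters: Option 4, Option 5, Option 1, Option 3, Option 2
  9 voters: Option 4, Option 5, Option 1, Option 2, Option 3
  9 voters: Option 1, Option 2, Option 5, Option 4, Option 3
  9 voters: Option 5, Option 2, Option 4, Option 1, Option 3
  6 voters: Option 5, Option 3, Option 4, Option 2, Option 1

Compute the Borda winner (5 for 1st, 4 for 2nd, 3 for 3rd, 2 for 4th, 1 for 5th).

Option 1: 11×3 + 9×3 + 9×5 + 9×2 + 6×1 = 129
Option 2: 11×1 + 9×2 + 9×4 + 9×4 + 6×2 = 113
Option 3: 11×2 + 9×1 + 9×1 + 9×1 + 6×4 = 73
Option 4: 11×5 + 9×5 + 9×2 + 9×3 + 6×3 = 163
Option 5: 11×4 + 9×4 + 9×3 + 9×5 + 6×5 = 182

Option 5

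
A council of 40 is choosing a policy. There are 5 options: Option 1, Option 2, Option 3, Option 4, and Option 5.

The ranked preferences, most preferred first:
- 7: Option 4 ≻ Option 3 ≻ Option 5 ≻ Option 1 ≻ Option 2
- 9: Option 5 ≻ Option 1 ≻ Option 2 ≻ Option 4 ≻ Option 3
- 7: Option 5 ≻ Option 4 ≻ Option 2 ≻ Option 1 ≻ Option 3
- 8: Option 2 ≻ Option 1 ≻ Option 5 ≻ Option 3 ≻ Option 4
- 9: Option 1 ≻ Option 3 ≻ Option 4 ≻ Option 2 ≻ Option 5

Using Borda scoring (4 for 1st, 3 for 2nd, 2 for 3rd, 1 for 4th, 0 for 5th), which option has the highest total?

Option 1

Option 1: 7×1 + 9×3 + 7×1 + 8×3 + 9×4 = 101
Option 2: 7×0 + 9×2 + 7×2 + 8×4 + 9×1 = 73
Option 3: 7×3 + 9×0 + 7×0 + 8×1 + 9×3 = 56
Option 4: 7×4 + 9×1 + 7×3 + 8×0 + 9×2 = 76
Option 5: 7×2 + 9×4 + 7×4 + 8×2 + 9×0 = 94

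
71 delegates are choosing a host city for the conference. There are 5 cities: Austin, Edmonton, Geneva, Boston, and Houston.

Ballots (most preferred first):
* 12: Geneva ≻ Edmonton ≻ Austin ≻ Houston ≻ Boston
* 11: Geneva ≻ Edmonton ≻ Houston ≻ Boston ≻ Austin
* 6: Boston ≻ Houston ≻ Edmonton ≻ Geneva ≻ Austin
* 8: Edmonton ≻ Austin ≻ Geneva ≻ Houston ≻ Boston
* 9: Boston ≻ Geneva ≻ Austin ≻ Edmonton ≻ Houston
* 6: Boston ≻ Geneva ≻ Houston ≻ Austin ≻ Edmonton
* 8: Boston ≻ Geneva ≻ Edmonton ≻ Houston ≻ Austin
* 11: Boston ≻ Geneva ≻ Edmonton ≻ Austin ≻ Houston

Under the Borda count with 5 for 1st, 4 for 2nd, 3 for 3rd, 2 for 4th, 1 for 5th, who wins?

Austin: 12×3 + 11×1 + 6×1 + 8×4 + 9×3 + 6×2 + 8×1 + 11×2 = 154
Edmonton: 12×4 + 11×4 + 6×3 + 8×5 + 9×2 + 6×1 + 8×3 + 11×3 = 231
Geneva: 12×5 + 11×5 + 6×2 + 8×3 + 9×4 + 6×4 + 8×4 + 11×4 = 287
Boston: 12×1 + 11×2 + 6×5 + 8×1 + 9×5 + 6×5 + 8×5 + 11×5 = 242
Houston: 12×2 + 11×3 + 6×4 + 8×2 + 9×1 + 6×3 + 8×2 + 11×1 = 151

Geneva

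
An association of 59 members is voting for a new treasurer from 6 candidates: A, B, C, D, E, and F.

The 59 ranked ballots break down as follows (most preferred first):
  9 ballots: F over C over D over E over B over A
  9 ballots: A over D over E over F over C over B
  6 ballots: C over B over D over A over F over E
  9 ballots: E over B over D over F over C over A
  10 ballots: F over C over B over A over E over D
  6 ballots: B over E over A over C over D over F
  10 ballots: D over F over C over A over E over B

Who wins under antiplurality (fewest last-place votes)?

Last-place votes: A 18, B 19, C 0, D 10, E 6, F 6.

C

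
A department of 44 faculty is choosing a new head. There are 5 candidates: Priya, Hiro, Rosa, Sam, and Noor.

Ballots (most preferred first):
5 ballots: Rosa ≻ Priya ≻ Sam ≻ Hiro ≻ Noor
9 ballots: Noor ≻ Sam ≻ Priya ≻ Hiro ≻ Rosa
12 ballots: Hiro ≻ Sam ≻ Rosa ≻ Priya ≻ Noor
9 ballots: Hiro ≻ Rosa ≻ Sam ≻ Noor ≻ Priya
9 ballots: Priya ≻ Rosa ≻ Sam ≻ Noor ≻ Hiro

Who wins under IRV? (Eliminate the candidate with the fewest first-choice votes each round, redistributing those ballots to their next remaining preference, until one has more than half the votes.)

Priya

Round 1: Priya 9, Hiro 21, Rosa 5, Sam 0, Noor 9. Sam eliminated.
Round 2: Priya 9, Hiro 21, Rosa 5, Noor 9. Rosa eliminated.
Round 3: Priya 14, Hiro 21, Noor 9. Noor eliminated.
Round 4: Priya 23, Hiro 21. Priya has a majority (≥23).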